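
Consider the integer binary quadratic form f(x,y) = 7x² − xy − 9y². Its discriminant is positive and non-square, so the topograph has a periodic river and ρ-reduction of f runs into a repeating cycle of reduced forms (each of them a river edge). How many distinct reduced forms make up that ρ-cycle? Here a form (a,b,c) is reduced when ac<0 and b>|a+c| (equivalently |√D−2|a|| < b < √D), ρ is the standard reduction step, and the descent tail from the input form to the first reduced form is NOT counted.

D = 253, ⌊√D⌋ = 15
descent: ρ → (-9,1,7)
descent: ρ → (7,13,-3)  [lands on river]
river: ρ → (-3,11,11)
river: ρ → (11,11,-3)
river: ρ → (-3,13,7)
river: ρ → (7,15,-1)
river: ρ → (-1,15,7)
ρ-cycle length = 6 (tail of 2 descent steps not counted)

6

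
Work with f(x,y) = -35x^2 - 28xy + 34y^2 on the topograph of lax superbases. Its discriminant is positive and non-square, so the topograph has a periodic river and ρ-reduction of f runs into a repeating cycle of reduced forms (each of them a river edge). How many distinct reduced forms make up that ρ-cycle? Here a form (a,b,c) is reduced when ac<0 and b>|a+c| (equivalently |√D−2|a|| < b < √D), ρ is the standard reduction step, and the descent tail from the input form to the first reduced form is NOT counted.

D = 5544, ⌊√D⌋ = 74
descent: ρ → (34,28,-35)  [lands on river]
river: ρ → (-35,42,27)
river: ρ → (27,66,-11)
river: ρ → (-11,66,27)
river: ρ → (27,42,-35)
river: ρ → (-35,28,34)
river: ρ → (34,40,-29)
river: ρ → (-29,18,45)
river: ρ → (45,72,-2)
river: ρ → (-2,72,45)
river: ρ → (45,18,-29)
river: ρ → (-29,40,34)
ρ-cycle length = 12 (tail of 1 descent step not counted)

12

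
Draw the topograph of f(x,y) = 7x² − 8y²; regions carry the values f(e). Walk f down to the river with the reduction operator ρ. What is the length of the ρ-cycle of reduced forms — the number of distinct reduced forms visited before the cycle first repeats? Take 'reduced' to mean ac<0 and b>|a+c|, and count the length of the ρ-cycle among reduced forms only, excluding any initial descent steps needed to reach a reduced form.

D = 224, ⌊√D⌋ = 14
descent: ρ → (-8,0,7)
descent: ρ → (7,14,-1)  [lands on river]
river: ρ → (-1,14,7)
ρ-cycle length = 2 (tail of 2 descent steps not counted)

2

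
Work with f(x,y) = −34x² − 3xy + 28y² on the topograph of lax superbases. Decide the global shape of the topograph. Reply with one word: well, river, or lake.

D = b²−4ac = (-3)² − 4·(-34)·28 = 3817
D > 0 non-square ⇒ indefinite ⇒ periodic river

river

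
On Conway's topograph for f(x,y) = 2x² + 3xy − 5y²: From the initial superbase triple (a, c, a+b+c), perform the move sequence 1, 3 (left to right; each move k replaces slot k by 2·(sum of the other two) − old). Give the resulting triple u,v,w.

start (2,-5,0) = (f(1,0),f(0,1),f(1,1))
replace slot 1: 2·((-5)+0) − 2 = -12 → (-12,-5,0)
replace slot 3: 2·((-12)+(-5)) − 0 = -34 → (-12,-5,-34)

-12,-5,-34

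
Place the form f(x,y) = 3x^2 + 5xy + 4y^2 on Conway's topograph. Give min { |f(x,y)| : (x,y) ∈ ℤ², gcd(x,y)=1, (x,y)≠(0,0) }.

translate: b→-1 (≡5 mod 6), so (3,5,4)→(3,-1,2)
flip: (3,-1,2)→(2,1,3)
reduced (well bottom): (2,1,3) with a≤c, −a<b≤a
well minimum = a = 2

2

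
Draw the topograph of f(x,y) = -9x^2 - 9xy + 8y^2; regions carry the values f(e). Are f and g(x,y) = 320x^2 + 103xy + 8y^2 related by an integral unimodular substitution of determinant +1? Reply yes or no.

D₁ = 369, D₂ = 369
river cycle of f (length 16): (8, 9, -9), (-9, 9, 8), (8, 7, -10), (-10, 13, 5), (5, 17, -4), (-4, 15, 9), (9, 3, -10), (-10, 17, 2), (2, 19, -1), (-1, 19, 2), … (6 more)
river cycle of g (length 16): (8, 9, -9), (-9, 9, 8), (8, 7, -10), (-10, 13, 5), (5, 17, -4), (-4, 15, 9), (9, 3, -10), (-10, 17, 2), (2, 19, -1), (-1, 19, 2), … (6 more)
cycles coincide ⇒ equivalent

yes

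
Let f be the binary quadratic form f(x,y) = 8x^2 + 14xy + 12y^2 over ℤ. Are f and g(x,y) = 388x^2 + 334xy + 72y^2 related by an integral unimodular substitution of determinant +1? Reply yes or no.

D₁ = -188, D₂ = -188
f: translate: b→-2 (≡14 mod 16), so (8,14,12)→(8,-2,6)
f: flip: (8,-2,6)→(6,2,8)
f: reduced (well bottom): (6,2,8) with a≤c, −a<b≤a
g: flip: (388,334,72)→(72,-334,388)
g: translate: b→-46 (≡-334 mod 144), so (72,-334,388)→(72,-46,8)
g: flip: (72,-46,8)→(8,46,72)
g: translate: b→-2 (≡46 mod 16), so (8,46,72)→(8,-2,6)
g: flip: (8,-2,6)→(6,2,8)
g: reduced (well bottom): (6,2,8) with a≤c, −a<b≤a
reduced forms (6, 2, 8) vs (6, 2, 8) ⇒ equivalent

yes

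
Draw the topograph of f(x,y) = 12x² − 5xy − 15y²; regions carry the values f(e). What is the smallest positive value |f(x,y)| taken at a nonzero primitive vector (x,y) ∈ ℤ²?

descent: ρ → (-15,5,12)  [lands on river]
river: ρ → (12,19,-8)
river: ρ → (-8,13,18)
river: ρ → (18,23,-3)
river: ρ → (-3,25,10)
river: ρ → (10,15,-13)
river: ρ → (-13,11,12)
river: ρ → (12,13,-12)
river: ρ → (-12,11,13)
river: ρ → (13,15,-10)
river: ρ → (-10,25,3)
river: ρ → (3,23,-18)
river: ρ → (-18,13,8)
river: ρ → (8,19,-12)
river: ρ → (-12,5,15)
river: ρ → (15,25,-2)
river: ρ → (-2,27,2)
river: ρ → (2,25,-15)
closes: descent 1, river 18
min |a| on river = 2

2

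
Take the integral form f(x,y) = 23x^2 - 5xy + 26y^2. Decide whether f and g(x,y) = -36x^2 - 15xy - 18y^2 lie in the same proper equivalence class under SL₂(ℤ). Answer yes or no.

D₁ = -2367, D₂ = -2367
f: reduced (well bottom): (23,-5,26) with a≤c, −a<b≤a
g is negative-definite; reduce −g:
−g: flip: (36,15,18)→(18,-15,36)
−g: reduced (well bottom): (18,-15,36) with a≤c, −a<b≤a
flip sign back: reduced form of g is (-18,15,-36)
reduced forms (23, -5, 26) vs (-18, 15, -36) ⇒ inequivalent

no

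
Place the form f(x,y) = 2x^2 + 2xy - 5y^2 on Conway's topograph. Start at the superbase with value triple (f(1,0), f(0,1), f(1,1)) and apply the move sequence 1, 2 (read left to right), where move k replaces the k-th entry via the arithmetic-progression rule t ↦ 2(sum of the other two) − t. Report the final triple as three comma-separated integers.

start (2,-5,-1) = (f(1,0),f(0,1),f(1,1))
replace slot 1: 2·((-5)+(-1)) − 2 = -14 → (-14,-5,-1)
replace slot 2: 2·((-14)+(-1)) − (-5) = -25 → (-14,-25,-1)

-14,-25,-1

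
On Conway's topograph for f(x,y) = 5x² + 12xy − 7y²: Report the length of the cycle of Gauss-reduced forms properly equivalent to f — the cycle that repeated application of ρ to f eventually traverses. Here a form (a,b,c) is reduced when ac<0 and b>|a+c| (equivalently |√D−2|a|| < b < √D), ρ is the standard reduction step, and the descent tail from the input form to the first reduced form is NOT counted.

D = 284, ⌊√D⌋ = 16
river: ρ → (-7,16,1)
river: ρ → (1,16,-7)
river: ρ → (-7,12,5)
river: ρ → (5,8,-11)
river: ρ → (-11,14,2)
river: ρ → (2,14,-11)
river: ρ → (-11,8,5)
river: ρ → (5,12,-7)
ρ-cycle length = 8 (tail of 0 descent steps not counted)

8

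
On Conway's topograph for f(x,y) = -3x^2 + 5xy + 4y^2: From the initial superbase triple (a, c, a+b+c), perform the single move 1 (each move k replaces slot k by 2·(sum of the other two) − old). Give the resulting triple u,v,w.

start (-3,4,6) = (f(1,0),f(0,1),f(1,1))
replace slot 1: 2·(4+6) − (-3) = 23 → (23,4,6)

23,4,6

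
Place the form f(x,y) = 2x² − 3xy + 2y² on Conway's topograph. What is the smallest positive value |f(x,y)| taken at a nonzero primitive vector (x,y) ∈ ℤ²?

translate: b→1 (≡-3 mod 4), so (2,-3,2)→(2,1,1)
flip: (2,1,1)→(1,-1,2)
translate: b→1 (≡-1 mod 2), so (1,-1,2)→(1,1,2)
reduced (well bottom): (1,1,2) with a≤c, −a<b≤a
well minimum = a = 1

1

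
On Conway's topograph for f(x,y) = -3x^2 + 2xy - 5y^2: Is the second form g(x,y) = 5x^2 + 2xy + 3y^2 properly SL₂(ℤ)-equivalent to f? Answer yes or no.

D₁ = -56, D₂ = -56
f is negative-definite; reduce −f:
−f: reduced (well bottom): (3,-2,5) with a≤c, −a<b≤a
flip sign back: reduced form of f is (-3,2,-5)
g: flip: (5,2,3)→(3,-2,5)
g: reduced (well bottom): (3,-2,5) with a≤c, −a<b≤a
reduced forms (-3, 2, -5) vs (3, -2, 5) ⇒ inequivalent

no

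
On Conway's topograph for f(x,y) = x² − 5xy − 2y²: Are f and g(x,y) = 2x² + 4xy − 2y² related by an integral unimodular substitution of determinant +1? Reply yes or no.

D₁ = 33, D₂ = 32
discriminants differ ⇒ not SL₂(ℤ)-equivalent

no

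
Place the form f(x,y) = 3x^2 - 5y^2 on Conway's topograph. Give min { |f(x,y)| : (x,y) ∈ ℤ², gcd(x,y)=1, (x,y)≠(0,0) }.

descent: ρ → (-5,0,3)
descent: ρ → (3,6,-2)  [lands on river]
river: ρ → (-2,6,3)
closes: descent 2, river 2
min |a| on river = 2

2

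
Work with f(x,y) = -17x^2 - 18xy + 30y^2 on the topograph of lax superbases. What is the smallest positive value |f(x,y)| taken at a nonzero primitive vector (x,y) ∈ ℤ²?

descent: ρ → (30,18,-17)  [lands on river]
river: ρ → (-17,16,31)
river: ρ → (31,46,-2)
river: ρ → (-2,46,31)
river: ρ → (31,16,-17)
river: ρ → (-17,18,30)
river: ρ → (30,42,-5)
river: ρ → (-5,48,3)
river: ρ → (3,48,-5)
river: ρ → (-5,42,30)
closes: descent 1, river 10
min |a| on river = 2

2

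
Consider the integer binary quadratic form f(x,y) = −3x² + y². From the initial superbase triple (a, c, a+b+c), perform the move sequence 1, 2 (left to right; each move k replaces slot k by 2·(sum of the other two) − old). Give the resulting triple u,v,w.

start (-3,1,-2) = (f(1,0),f(0,1),f(1,1))
replace slot 1: 2·(1+(-2)) − (-3) = 1 → (1,1,-2)
replace slot 2: 2·(1+(-2)) − 1 = -3 → (1,-3,-2)

1,-3,-2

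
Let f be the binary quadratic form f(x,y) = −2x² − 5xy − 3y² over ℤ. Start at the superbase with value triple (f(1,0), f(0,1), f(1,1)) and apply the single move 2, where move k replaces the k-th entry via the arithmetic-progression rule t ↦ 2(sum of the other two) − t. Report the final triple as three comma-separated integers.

start (-2,-3,-10) = (f(1,0),f(0,1),f(1,1))
replace slot 2: 2·((-2)+(-10)) − (-3) = -21 → (-2,-21,-10)

-2,-21,-10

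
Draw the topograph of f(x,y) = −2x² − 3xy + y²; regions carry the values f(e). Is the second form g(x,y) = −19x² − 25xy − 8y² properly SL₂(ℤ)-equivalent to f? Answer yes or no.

D₁ = 17, D₂ = 17
river cycle of f (length 6): (1, 3, -2), (-2, 1, 2), (2, 3, -1), (-1, 3, 2), (2, 1, -2), (-2, 3, 1)
river cycle of g (length 6): (-1, 3, 2), (2, 1, -2), (-2, 3, 1), (1, 3, -2), (-2, 1, 2), (2, 3, -1)
cycles coincide ⇒ equivalent

yes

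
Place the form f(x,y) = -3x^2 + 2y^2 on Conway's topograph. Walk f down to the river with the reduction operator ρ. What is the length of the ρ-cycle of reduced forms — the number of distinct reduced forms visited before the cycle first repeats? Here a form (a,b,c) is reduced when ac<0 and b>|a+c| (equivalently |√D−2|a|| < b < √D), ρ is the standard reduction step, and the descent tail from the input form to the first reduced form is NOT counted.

D = 24, ⌊√D⌋ = 4
descent: ρ → (2,4,-1)  [lands on river]
river: ρ → (-1,4,2)
ρ-cycle length = 2 (tail of 1 descent step not counted)

2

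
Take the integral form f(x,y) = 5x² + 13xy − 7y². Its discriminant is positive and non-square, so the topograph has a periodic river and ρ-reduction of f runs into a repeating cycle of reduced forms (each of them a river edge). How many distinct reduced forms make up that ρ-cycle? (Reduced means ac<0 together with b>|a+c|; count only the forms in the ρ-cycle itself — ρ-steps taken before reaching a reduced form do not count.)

D = 309, ⌊√D⌋ = 17
river: ρ → (-7,15,3)
river: ρ → (3,15,-7)
river: ρ → (-7,13,5)
river: ρ → (5,17,-1)
river: ρ → (-1,17,5)
river: ρ → (5,13,-7)
ρ-cycle length = 6 (tail of 0 descent steps not counted)

6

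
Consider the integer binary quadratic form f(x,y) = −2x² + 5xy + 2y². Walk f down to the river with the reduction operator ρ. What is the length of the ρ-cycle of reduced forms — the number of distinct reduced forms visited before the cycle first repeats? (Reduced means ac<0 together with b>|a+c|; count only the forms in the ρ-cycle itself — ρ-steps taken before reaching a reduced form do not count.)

D = 41, ⌊√D⌋ = 6
river: ρ → (2,3,-4)
river: ρ → (-4,5,1)
river: ρ → (1,5,-4)
river: ρ → (-4,3,2)
river: ρ → (2,5,-2)
river: ρ → (-2,3,4)
river: ρ → (4,5,-1)
river: ρ → (-1,5,4)
river: ρ → (4,3,-2)
river: ρ → (-2,5,2)
ρ-cycle length = 10 (tail of 0 descent steps not counted)

10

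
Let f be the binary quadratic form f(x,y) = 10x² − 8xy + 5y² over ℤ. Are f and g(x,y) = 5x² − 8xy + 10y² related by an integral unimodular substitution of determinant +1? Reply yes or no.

D₁ = -136, D₂ = -136
f: flip: (10,-8,5)→(5,8,10)
f: translate: b→-2 (≡8 mod 10), so (5,8,10)→(5,-2,7)
f: reduced (well bottom): (5,-2,7) with a≤c, −a<b≤a
g: translate: b→2 (≡-8 mod 10), so (5,-8,10)→(5,2,7)
g: reduced (well bottom): (5,2,7) with a≤c, −a<b≤a
reduced forms (5, -2, 7) vs (5, 2, 7) ⇒ inequivalent

no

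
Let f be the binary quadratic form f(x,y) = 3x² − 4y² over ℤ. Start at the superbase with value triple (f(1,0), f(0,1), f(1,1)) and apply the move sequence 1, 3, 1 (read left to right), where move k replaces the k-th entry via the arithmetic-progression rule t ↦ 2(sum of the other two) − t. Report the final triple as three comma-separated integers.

start (3,-4,-1) = (f(1,0),f(0,1),f(1,1))
replace slot 1: 2·((-4)+(-1)) − 3 = -13 → (-13,-4,-1)
replace slot 3: 2·((-13)+(-4)) − (-1) = -33 → (-13,-4,-33)
replace slot 1: 2·((-4)+(-33)) − (-13) = -61 → (-61,-4,-33)

-61,-4,-33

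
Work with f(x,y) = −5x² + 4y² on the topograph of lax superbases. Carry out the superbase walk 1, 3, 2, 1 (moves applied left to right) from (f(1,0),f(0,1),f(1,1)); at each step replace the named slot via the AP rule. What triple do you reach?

start (-5,4,-1) = (f(1,0),f(0,1),f(1,1))
replace slot 1: 2·(4+(-1)) − (-5) = 11 → (11,4,-1)
replace slot 3: 2·(11+4) − (-1) = 31 → (11,4,31)
replace slot 2: 2·(11+31) − 4 = 80 → (11,80,31)
replace slot 1: 2·(80+31) − 11 = 211 → (211,80,31)

211,80,31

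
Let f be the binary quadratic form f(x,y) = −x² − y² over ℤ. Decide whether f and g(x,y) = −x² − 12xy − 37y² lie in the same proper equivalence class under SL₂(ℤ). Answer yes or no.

D₁ = -4, D₂ = -4
f is negative-definite; reduce −f:
−f: reduced (well bottom): (1,0,1) with a≤c, −a<b≤a
flip sign back: reduced form of f is (-1,0,-1)
g is negative-definite; reduce −g:
−g: translate: b→0 (≡12 mod 2), so (1,12,37)→(1,0,1)
−g: reduced (well bottom): (1,0,1) with a≤c, −a<b≤a
flip sign back: reduced form of g is (-1,0,-1)
reduced forms (-1, 0, -1) vs (-1, 0, -1) ⇒ equivalent

yes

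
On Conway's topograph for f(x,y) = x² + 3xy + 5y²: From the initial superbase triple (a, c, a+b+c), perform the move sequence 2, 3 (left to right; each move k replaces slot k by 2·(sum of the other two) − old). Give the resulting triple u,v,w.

start (1,5,9) = (f(1,0),f(0,1),f(1,1))
replace slot 2: 2·(1+9) − 5 = 15 → (1,15,9)
replace slot 3: 2·(1+15) − 9 = 23 → (1,15,23)

1,15,23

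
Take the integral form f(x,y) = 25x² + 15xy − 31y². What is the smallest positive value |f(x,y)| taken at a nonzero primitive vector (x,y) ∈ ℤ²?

river: ρ → (-31,47,9)
river: ρ → (9,43,-41)
river: ρ → (-41,39,11)
river: ρ → (11,49,-21)
river: ρ → (-21,35,25)
river: ρ → (25,15,-31)
closes: descent 0, river 6
min |a| on river = 9

9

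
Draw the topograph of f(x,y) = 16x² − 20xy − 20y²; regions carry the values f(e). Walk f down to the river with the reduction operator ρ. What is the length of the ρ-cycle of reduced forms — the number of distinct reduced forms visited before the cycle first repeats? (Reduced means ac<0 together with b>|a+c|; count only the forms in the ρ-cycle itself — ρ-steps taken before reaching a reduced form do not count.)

D = 1680, ⌊√D⌋ = 40
descent: ρ → (-20,20,16)  [lands on river]
river: ρ → (16,12,-24)
river: ρ → (-24,36,4)
river: ρ → (4,36,-24)
river: ρ → (-24,12,16)
river: ρ → (16,20,-20)
ρ-cycle length = 6 (tail of 1 descent step not counted)

6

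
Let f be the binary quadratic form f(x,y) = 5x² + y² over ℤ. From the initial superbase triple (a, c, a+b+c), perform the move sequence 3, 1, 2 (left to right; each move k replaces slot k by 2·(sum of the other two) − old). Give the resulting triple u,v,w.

start (5,1,6) = (f(1,0),f(0,1),f(1,1))
replace slot 3: 2·(5+1) − 6 = 6 → (5,1,6)
replace slot 1: 2·(1+6) − 5 = 9 → (9,1,6)
replace slot 2: 2·(9+6) − 1 = 29 → (9,29,6)

9,29,6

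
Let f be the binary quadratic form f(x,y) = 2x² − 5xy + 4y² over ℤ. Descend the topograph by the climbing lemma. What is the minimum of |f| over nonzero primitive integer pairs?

translate: b→-1 (≡-5 mod 4), so (2,-5,4)→(2,-1,1)
flip: (2,-1,1)→(1,1,2)
reduced (well bottom): (1,1,2) with a≤c, −a<b≤a
well minimum = a = 1

1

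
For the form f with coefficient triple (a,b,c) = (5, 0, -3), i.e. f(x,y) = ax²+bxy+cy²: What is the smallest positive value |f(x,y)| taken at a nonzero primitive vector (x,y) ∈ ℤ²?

descent: ρ → (-3,6,2)  [lands on river]
river: ρ → (2,6,-3)
closes: descent 1, river 2
min |a| on river = 2

2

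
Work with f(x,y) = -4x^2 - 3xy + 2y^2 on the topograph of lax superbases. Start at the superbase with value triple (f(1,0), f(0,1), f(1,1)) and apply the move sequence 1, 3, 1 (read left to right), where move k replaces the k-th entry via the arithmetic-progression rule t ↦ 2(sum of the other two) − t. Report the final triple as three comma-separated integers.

start (-4,2,-5) = (f(1,0),f(0,1),f(1,1))
replace slot 1: 2·(2+(-5)) − (-4) = -2 → (-2,2,-5)
replace slot 3: 2·((-2)+2) − (-5) = 5 → (-2,2,5)
replace slot 1: 2·(2+5) − (-2) = 16 → (16,2,5)

16,2,5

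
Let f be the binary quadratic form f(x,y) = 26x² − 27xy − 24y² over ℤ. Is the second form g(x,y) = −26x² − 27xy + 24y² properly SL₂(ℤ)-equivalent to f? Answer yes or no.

D₁ = 3225, D₂ = 3225
river cycle of f (length 20): (-24, 27, 26), (26, 25, -25), (-25, 25, 26), (26, 27, -24), (-24, 21, 29), (29, 37, -16), (-16, 27, 39), (39, 51, -4), (-4, 53, 26), (26, 51, -6), … (10 more)
river cycle of g (length 20): (24, 27, -26), (-26, 25, 25), (25, 25, -26), (-26, 27, 24), (24, 21, -29), (-29, 37, 16), (16, 27, -39), (-39, 51, 4), (4, 53, -26), (-26, 51, 6), … (10 more)
cycles differ ⇒ inequivalent

no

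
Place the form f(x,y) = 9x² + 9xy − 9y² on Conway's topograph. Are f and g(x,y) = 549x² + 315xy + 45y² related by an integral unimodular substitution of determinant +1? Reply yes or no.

D₁ = 405, D₂ = 405
river cycle of f (length 2): (-9, 9, 9), (9, 9, -9)
river cycle of g (length 2): (9, 9, -9), (-9, 9, 9)
cycles coincide ⇒ equivalent

yes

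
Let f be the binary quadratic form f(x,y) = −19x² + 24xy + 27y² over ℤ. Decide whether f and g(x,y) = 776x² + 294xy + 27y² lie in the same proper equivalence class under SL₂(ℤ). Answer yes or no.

D₁ = 2628, D₂ = 2628
river cycle of f (length 18): (27, 30, -16), (-16, 34, 23), (23, 12, -27), (-27, 42, 8), (8, 38, -37), (-37, 36, 9), (9, 36, -37), (-37, 38, 8), (8, 42, -27), (-27, 12, 23), … (8 more)
river cycle of g (length 18): (27, 30, -16), (-16, 34, 23), (23, 12, -27), (-27, 42, 8), (8, 38, -37), (-37, 36, 9), (9, 36, -37), (-37, 38, 8), (8, 42, -27), (-27, 12, 23), … (8 more)
cycles coincide ⇒ equivalent

yes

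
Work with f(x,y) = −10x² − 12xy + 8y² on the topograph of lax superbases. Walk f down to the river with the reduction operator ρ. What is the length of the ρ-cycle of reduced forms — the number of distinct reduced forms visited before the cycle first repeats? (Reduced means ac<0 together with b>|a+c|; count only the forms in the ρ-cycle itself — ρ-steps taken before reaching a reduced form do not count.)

D = 464, ⌊√D⌋ = 21
descent: ρ → (8,12,-10)  [lands on river]
river: ρ → (-10,8,10)
river: ρ → (10,12,-8)
river: ρ → (-8,20,2)
river: ρ → (2,20,-8)
river: ρ → (-8,12,10)
river: ρ → (10,8,-10)
river: ρ → (-10,12,8)
river: ρ → (8,20,-2)
river: ρ → (-2,20,8)
ρ-cycle length = 10 (tail of 1 descent step not counted)

10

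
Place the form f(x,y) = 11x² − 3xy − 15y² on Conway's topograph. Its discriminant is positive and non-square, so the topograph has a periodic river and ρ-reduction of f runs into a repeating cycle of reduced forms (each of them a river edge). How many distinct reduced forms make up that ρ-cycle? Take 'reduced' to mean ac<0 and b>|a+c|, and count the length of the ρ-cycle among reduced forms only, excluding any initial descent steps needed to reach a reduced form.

D = 669, ⌊√D⌋ = 25
descent: ρ → (-15,3,11)
descent: ρ → (11,19,-7)  [lands on river]
river: ρ → (-7,23,5)
river: ρ → (5,17,-19)
river: ρ → (-19,21,3)
river: ρ → (3,21,-19)
river: ρ → (-19,17,5)
river: ρ → (5,23,-7)
river: ρ → (-7,19,11)
river: ρ → (11,25,-1)
river: ρ → (-1,25,11)
ρ-cycle length = 10 (tail of 2 descent steps not counted)

10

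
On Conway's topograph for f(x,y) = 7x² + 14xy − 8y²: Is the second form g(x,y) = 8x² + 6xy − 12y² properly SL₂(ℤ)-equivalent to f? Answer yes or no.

D₁ = 420, D₂ = 420
river cycle of f (length 4): (-8, 18, 3), (3, 18, -8), (-8, 14, 7), (7, 14, -8)
river cycle of g (length 6): (-12, 18, 2), (2, 18, -12), (-12, 6, 8), (8, 10, -10), (-10, 10, 8), (8, 6, -12)
cycles differ ⇒ inequivalent

no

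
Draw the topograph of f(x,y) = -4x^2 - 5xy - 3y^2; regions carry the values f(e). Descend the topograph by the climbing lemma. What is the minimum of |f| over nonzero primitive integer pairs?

translate: b→-3 (≡5 mod 8), so (4,5,3)→(4,-3,2)
flip: (4,-3,2)→(2,3,4)
translate: b→-1 (≡3 mod 4), so (2,3,4)→(2,-1,3)
reduced (well bottom): (2,-1,3) with a≤c, −a<b≤a
well minimum |f| = |-2| = 2 (negative-definite)

2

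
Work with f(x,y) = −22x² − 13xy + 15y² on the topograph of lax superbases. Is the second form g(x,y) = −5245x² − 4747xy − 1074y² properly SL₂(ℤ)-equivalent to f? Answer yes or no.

D₁ = 1489, D₂ = 1489
river cycle of f (length 46): (15, 13, -22), (-22, 31, 6), (6, 29, -27), (-27, 25, 8), (8, 23, -30), (-30, 37, 1), (1, 37, -30), (-30, 23, 8), (8, 25, -27), (-27, 29, 6), … (36 more)
river cycle of g (length 46): (6, 29, -27), (-27, 25, 8), (8, 23, -30), (-30, 37, 1), (1, 37, -30), (-30, 23, 8), (8, 25, -27), (-27, 29, 6), (6, 31, -22), (-22, 13, 15), … (36 more)
cycles coincide ⇒ equivalent

yes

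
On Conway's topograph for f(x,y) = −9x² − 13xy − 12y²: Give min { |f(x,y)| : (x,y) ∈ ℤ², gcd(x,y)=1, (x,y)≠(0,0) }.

translate: b→-5 (≡13 mod 18), so (9,13,12)→(9,-5,8)
flip: (9,-5,8)→(8,5,9)
reduced (well bottom): (8,5,9) with a≤c, −a<b≤a
well minimum |f| = |-8| = 8 (negative-definite)

8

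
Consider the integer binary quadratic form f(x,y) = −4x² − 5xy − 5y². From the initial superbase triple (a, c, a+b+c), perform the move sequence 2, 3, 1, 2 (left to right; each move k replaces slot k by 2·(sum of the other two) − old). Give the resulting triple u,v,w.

start (-4,-5,-14) = (f(1,0),f(0,1),f(1,1))
replace slot 2: 2·((-4)+(-14)) − (-5) = -31 → (-4,-31,-14)
replace slot 3: 2·((-4)+(-31)) − (-14) = -56 → (-4,-31,-56)
replace slot 1: 2·((-31)+(-56)) − (-4) = -170 → (-170,-31,-56)
replace slot 2: 2·((-170)+(-56)) − (-31) = -421 → (-170,-421,-56)

-170,-421,-56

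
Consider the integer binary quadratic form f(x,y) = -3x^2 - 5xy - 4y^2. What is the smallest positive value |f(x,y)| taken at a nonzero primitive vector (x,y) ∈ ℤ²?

translate: b→-1 (≡5 mod 6), so (3,5,4)→(3,-1,2)
flip: (3,-1,2)→(2,1,3)
reduced (well bottom): (2,1,3) with a≤c, −a<b≤a
well minimum |f| = |-2| = 2 (negative-definite)

2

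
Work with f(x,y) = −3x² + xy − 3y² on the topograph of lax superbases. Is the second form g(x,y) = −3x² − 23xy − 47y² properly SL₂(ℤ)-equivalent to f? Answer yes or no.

D₁ = -35, D₂ = -35
f is negative-definite; reduce −f:
−f: flip: (3,-1,3)→(3,1,3)
−f: reduced (well bottom): (3,1,3) with a≤c, −a<b≤a
flip sign back: reduced form of f is (-3,-1,-3)
g is negative-definite; reduce −g:
−g: translate: b→-1 (≡23 mod 6), so (3,23,47)→(3,-1,3)
−g: flip: (3,-1,3)→(3,1,3)
−g: reduced (well bottom): (3,1,3) with a≤c, −a<b≤a
flip sign back: reduced form of g is (-3,-1,-3)
reduced forms (-3, -1, -3) vs (-3, -1, -3) ⇒ equivalent

yes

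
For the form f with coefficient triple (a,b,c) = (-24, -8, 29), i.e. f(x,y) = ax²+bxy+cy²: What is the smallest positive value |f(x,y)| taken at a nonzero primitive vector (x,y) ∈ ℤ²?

descent: ρ → (29,8,-24)  [lands on river]
river: ρ → (-24,40,13)
river: ρ → (13,38,-27)
river: ρ → (-27,16,24)
river: ρ → (24,32,-19)
river: ρ → (-19,44,12)
river: ρ → (12,52,-3)
river: ρ → (-3,50,29)
closes: descent 1, river 8
min |a| on river = 3

3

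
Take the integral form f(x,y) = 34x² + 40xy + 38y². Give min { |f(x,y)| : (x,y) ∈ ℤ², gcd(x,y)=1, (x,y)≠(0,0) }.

translate: b→-28 (≡40 mod 68), so (34,40,38)→(34,-28,32)
flip: (34,-28,32)→(32,28,34)
reduced (well bottom): (32,28,34) with a≤c, −a<b≤a
well minimum = a = 32

32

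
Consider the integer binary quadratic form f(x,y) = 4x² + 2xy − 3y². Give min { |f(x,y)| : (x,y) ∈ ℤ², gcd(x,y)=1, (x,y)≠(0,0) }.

river: ρ → (-3,4,3)
river: ρ → (3,2,-4)
river: ρ → (-4,6,1)
river: ρ → (1,6,-4)
river: ρ → (-4,2,3)
river: ρ → (3,4,-3)
river: ρ → (-3,2,4)
river: ρ → (4,6,-1)
river: ρ → (-1,6,4)
river: ρ → (4,2,-3)
closes: descent 0, river 10
min |a| on river = 1

1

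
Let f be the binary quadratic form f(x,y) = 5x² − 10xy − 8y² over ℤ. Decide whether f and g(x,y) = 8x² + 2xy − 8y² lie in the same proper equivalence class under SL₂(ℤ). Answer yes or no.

D₁ = 260, D₂ = 260
river cycle of f (length 10): (-8, 10, 5), (5, 10, -8), (-8, 6, 7), (7, 8, -7), (-7, 6, 8), (8, 10, -5), (-5, 10, 8), (8, 6, -7), (-7, 8, 7), (7, 6, -8)
river cycle of g (length 6): (-8, 14, 2), (2, 14, -8), (-8, 2, 8), (8, 14, -2), (-2, 14, 8), (8, 2, -8)
cycles differ ⇒ inequivalent

no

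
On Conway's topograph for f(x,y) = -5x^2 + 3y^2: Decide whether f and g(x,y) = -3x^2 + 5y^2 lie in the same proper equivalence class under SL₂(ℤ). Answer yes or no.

D₁ = 60, D₂ = 60
river cycle of f (length 2): (3, 6, -2), (-2, 6, 3)
river cycle of g (length 2): (-3, 6, 2), (2, 6, -3)
cycles differ ⇒ inequivalent

no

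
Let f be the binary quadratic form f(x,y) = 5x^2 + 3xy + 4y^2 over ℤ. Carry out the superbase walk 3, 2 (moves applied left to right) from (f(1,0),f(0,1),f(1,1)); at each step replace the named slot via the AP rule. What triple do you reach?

start (5,4,12) = (f(1,0),f(0,1),f(1,1))
replace slot 3: 2·(5+4) − 12 = 6 → (5,4,6)
replace slot 2: 2·(5+6) − 4 = 18 → (5,18,6)

5,18,6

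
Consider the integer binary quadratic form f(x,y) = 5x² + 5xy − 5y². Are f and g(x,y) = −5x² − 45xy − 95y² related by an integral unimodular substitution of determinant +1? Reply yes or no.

D₁ = 125, D₂ = 125
river cycle of f (length 2): (-5, 5, 5), (5, 5, -5)
river cycle of g (length 2): (-5, 5, 5), (5, 5, -5)
cycles coincide ⇒ equivalent

yes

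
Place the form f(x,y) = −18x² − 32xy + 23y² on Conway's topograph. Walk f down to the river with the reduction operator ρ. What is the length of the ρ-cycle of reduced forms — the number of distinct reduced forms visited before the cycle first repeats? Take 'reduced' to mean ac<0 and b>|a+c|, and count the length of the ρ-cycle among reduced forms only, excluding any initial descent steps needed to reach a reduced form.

D = 2680, ⌊√D⌋ = 51
descent: ρ → (23,32,-18)  [lands on river]
river: ρ → (-18,40,15)
river: ρ → (15,50,-3)
river: ρ → (-3,46,47)
river: ρ → (47,48,-2)
river: ρ → (-2,48,47)
river: ρ → (47,46,-3)
river: ρ → (-3,50,15)
river: ρ → (15,40,-18)
river: ρ → (-18,32,23)
river: ρ → (23,14,-27)
river: ρ → (-27,40,10)
river: ρ → (10,40,-27)
river: ρ → (-27,14,23)
ρ-cycle length = 14 (tail of 1 descent step not counted)

14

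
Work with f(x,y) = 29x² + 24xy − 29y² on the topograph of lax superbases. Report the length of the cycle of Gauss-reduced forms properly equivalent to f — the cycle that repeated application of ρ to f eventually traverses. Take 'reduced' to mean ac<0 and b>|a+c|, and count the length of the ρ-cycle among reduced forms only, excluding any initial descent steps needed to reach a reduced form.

D = 3940, ⌊√D⌋ = 62
river: ρ → (-29,34,24)
river: ρ → (24,62,-1)
river: ρ → (-1,62,24)
river: ρ → (24,34,-29)
river: ρ → (-29,24,29)
river: ρ → (29,34,-24)
river: ρ → (-24,62,1)
river: ρ → (1,62,-24)
river: ρ → (-24,34,29)
river: ρ → (29,24,-29)
ρ-cycle length = 10 (tail of 0 descent steps not counted)

10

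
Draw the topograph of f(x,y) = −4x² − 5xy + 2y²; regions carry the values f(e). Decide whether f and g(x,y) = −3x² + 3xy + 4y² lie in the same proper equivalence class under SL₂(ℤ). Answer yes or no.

D₁ = 57, D₂ = 57
river cycle of f (length 6): (2, 5, -4), (-4, 3, 3), (3, 3, -4), (-4, 5, 2), (2, 7, -1), (-1, 7, 2)
river cycle of g (length 6): (4, 5, -2), (-2, 7, 1), (1, 7, -2), (-2, 5, 4), (4, 3, -3), (-3, 3, 4)
cycles differ ⇒ inequivalent

no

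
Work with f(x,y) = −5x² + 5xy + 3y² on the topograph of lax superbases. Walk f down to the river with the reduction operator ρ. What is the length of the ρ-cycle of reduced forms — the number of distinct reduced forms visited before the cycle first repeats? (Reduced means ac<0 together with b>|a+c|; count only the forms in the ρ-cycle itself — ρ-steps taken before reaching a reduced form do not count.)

D = 85, ⌊√D⌋ = 9
river: ρ → (3,7,-3)
river: ρ → (-3,5,5)
river: ρ → (5,5,-3)
river: ρ → (-3,7,3)
river: ρ → (3,5,-5)
river: ρ → (-5,5,3)
ρ-cycle length = 6 (tail of 0 descent steps not counted)

6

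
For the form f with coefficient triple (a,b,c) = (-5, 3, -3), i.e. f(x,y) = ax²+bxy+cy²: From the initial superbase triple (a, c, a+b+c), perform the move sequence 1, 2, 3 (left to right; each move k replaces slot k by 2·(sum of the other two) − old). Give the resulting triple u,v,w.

start (-5,-3,-5) = (f(1,0),f(0,1),f(1,1))
replace slot 1: 2·((-3)+(-5)) − (-5) = -11 → (-11,-3,-5)
replace slot 2: 2·((-11)+(-5)) − (-3) = -29 → (-11,-29,-5)
replace slot 3: 2·((-11)+(-29)) − (-5) = -75 → (-11,-29,-75)

-11,-29,-75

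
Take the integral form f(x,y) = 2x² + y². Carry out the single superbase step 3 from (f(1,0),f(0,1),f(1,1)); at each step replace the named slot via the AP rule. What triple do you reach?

start (2,1,3) = (f(1,0),f(0,1),f(1,1))
replace slot 3: 2·(2+1) − 3 = 3 → (2,1,3)

2,1,3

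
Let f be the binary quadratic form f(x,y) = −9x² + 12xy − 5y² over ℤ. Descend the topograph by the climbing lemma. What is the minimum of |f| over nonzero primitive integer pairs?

translate: b→6 (≡-12 mod 18), so (9,-12,5)→(9,6,2)
flip: (9,6,2)→(2,-6,9)
translate: b→2 (≡-6 mod 4), so (2,-6,9)→(2,2,5)
reduced (well bottom): (2,2,5) with a≤c, −a<b≤a
well minimum |f| = |-2| = 2 (negative-definite)

2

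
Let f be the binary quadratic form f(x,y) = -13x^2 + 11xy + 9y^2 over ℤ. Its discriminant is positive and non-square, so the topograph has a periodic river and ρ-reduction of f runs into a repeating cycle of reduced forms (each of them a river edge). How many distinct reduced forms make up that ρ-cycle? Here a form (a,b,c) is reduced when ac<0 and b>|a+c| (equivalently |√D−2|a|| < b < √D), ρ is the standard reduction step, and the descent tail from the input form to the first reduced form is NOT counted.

D = 589, ⌊√D⌋ = 24
river: ρ → (9,7,-15)
river: ρ → (-15,23,1)
river: ρ → (1,23,-15)
river: ρ → (-15,7,9)
river: ρ → (9,11,-13)
river: ρ → (-13,15,7)
river: ρ → (7,13,-15)
river: ρ → (-15,17,5)
river: ρ → (5,23,-3)
river: ρ → (-3,19,19)
river: ρ → (19,19,-3)
river: ρ → (-3,23,5)
river: ρ → (5,17,-15)
river: ρ → (-15,13,7)
river: ρ → (7,15,-13)
river: ρ → (-13,11,9)
ρ-cycle length = 16 (tail of 0 descent steps not counted)

16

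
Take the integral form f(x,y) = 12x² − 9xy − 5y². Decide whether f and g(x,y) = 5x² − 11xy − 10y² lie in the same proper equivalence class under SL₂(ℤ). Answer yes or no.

D₁ = 321, D₂ = 321
river cycle of f (length 6): (-5, 9, 12), (12, 15, -2), (-2, 17, 4), (4, 15, -6), (-6, 9, 10), (10, 11, -5)
river cycle of g (length 6): (-10, 11, 5), (5, 9, -12), (-12, 15, 2), (2, 17, -4), (-4, 15, 6), (6, 9, -10)
cycles differ ⇒ inequivalent

no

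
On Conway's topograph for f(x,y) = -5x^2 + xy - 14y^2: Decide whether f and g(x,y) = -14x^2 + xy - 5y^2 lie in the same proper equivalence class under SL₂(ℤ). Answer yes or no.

D₁ = -279, D₂ = -279
f is negative-definite; reduce −f:
−f: reduced (well bottom): (5,-1,14) with a≤c, −a<b≤a
flip sign back: reduced form of f is (-5,1,-14)
g is negative-definite; reduce −g:
−g: flip: (14,-1,5)→(5,1,14)
−g: reduced (well bottom): (5,1,14) with a≤c, −a<b≤a
flip sign back: reduced form of g is (-5,-1,-14)
reduced forms (-5, 1, -14) vs (-5, -1, -14) ⇒ inequivalent

no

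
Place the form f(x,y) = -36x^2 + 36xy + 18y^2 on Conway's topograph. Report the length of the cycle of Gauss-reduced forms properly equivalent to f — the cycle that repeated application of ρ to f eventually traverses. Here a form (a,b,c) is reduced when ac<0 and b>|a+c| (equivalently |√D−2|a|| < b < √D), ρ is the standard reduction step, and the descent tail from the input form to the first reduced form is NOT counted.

D = 3888, ⌊√D⌋ = 62
river: ρ → (18,36,-36)
river: ρ → (-36,36,18)
ρ-cycle length = 2 (tail of 0 descent steps not counted)

2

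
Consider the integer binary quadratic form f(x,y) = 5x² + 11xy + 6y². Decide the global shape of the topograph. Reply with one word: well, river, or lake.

D = b²−4ac = 11² − 4·5·6 = 1
D = 1² is a perfect square ⇒ form factors over ℤ ⇒ lakes

lake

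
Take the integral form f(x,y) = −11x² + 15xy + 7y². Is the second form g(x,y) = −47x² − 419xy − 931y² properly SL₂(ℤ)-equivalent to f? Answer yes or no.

D₁ = 533, D₂ = 533
river cycle of f (length 10): (7, 13, -13), (-13, 13, 7), (7, 15, -11), (-11, 7, 11), (11, 15, -7), (-7, 13, 13), (13, 13, -7), (-7, 15, 11), (11, 7, -11), (-11, 15, 7)
river cycle of g (length 10): (-7, 15, 11), (11, 7, -11), (-11, 15, 7), (7, 13, -13), (-13, 13, 7), (7, 15, -11), (-11, 7, 11), (11, 15, -7), (-7, 13, 13), (13, 13, -7)
cycles coincide ⇒ equivalent

yes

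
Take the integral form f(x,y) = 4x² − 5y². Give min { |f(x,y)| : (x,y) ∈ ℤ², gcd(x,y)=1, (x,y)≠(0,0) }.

descent: ρ → (-5,0,4)
descent: ρ → (4,8,-1)  [lands on river]
river: ρ → (-1,8,4)
closes: descent 2, river 2
min |a| on river = 1

1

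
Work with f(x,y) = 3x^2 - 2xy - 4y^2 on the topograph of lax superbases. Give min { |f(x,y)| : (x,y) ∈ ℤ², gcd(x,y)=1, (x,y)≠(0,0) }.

descent: ρ → (-4,2,3)  [lands on river]
river: ρ → (3,4,-3)
river: ρ → (-3,2,4)
river: ρ → (4,6,-1)
river: ρ → (-1,6,4)
river: ρ → (4,2,-3)
river: ρ → (-3,4,3)
river: ρ → (3,2,-4)
river: ρ → (-4,6,1)
river: ρ → (1,6,-4)
closes: descent 1, river 10
min |a| on river = 1

1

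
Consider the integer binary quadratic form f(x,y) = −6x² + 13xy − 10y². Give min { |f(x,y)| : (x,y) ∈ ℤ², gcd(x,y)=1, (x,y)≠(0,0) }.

translate: b→-1 (≡-13 mod 12), so (6,-13,10)→(6,-1,3)
flip: (6,-1,3)→(3,1,6)
reduced (well bottom): (3,1,6) with a≤c, −a<b≤a
well minimum |f| = |-3| = 3 (negative-definite)

3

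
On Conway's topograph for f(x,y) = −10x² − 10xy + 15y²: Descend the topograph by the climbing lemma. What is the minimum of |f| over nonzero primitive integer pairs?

descent: ρ → (15,10,-10)  [lands on river]
river: ρ → (-10,10,15)
river: ρ → (15,20,-5)
river: ρ → (-5,20,15)
closes: descent 1, river 4
min |a| on river = 5

5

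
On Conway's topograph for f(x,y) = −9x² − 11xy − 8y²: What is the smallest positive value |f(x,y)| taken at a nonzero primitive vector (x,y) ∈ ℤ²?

translate: b→-7 (≡11 mod 18), so (9,11,8)→(9,-7,6)
flip: (9,-7,6)→(6,7,9)
translate: b→-5 (≡7 mod 12), so (6,7,9)→(6,-5,8)
reduced (well bottom): (6,-5,8) with a≤c, −a<b≤a
well minimum |f| = |-6| = 6 (negative-definite)

6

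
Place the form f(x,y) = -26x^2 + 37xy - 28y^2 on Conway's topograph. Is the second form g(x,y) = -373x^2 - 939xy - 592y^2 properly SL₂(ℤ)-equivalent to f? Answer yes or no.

D₁ = -1543, D₂ = -1543
f is negative-definite; reduce −f:
−f: translate: b→15 (≡-37 mod 52), so (26,-37,28)→(26,15,17)
−f: flip: (26,15,17)→(17,-15,26)
−f: reduced (well bottom): (17,-15,26) with a≤c, −a<b≤a
flip sign back: reduced form of f is (-17,15,-26)
g is negative-definite; reduce −g:
−g: translate: b→193 (≡939 mod 746), so (373,939,592)→(373,193,26)
−g: flip: (373,193,26)→(26,-193,373)
−g: translate: b→15 (≡-193 mod 52), so (26,-193,373)→(26,15,17)
−g: flip: (26,15,17)→(17,-15,26)
−g: reduced (well bottom): (17,-15,26) with a≤c, −a<b≤a
flip sign back: reduced form of g is (-17,15,-26)
reduced forms (-17, 15, -26) vs (-17, 15, -26) ⇒ equivalent

yes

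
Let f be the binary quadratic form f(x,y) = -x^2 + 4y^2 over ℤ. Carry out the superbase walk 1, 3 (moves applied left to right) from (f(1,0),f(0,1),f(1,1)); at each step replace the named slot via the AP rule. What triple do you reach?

start (-1,4,3) = (f(1,0),f(0,1),f(1,1))
replace slot 1: 2·(4+3) − (-1) = 15 → (15,4,3)
replace slot 3: 2·(15+4) − 3 = 35 → (15,4,35)

15,4,35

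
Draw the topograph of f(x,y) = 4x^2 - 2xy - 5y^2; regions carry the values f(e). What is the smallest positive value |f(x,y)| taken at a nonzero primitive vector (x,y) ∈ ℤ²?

descent: ρ → (-5,2,4)  [lands on river]
river: ρ → (4,6,-3)
river: ρ → (-3,6,4)
river: ρ → (4,2,-5)
river: ρ → (-5,8,1)
river: ρ → (1,8,-5)
closes: descent 1, river 6
min |a| on river = 1

1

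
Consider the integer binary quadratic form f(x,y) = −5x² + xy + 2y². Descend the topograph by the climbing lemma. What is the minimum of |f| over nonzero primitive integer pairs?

descent: ρ → (2,3,-4)  [lands on river]
river: ρ → (-4,5,1)
river: ρ → (1,5,-4)
river: ρ → (-4,3,2)
river: ρ → (2,5,-2)
river: ρ → (-2,3,4)
river: ρ → (4,5,-1)
river: ρ → (-1,5,4)
river: ρ → (4,3,-2)
river: ρ → (-2,5,2)
closes: descent 1, river 10
min |a| on river = 1

1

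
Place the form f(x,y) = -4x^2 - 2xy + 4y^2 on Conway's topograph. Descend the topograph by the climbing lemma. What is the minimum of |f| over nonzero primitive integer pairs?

descent: ρ → (4,2,-4)  [lands on river]
river: ρ → (-4,6,2)
river: ρ → (2,6,-4)
river: ρ → (-4,2,4)
river: ρ → (4,6,-2)
river: ρ → (-2,6,4)
closes: descent 1, river 6
min |a| on river = 2

2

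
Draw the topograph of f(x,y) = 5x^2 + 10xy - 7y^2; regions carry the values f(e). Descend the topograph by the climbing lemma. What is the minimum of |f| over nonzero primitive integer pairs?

river: ρ → (-7,4,8)
river: ρ → (8,12,-3)
river: ρ → (-3,12,8)
river: ρ → (8,4,-7)
river: ρ → (-7,10,5)
river: ρ → (5,10,-7)
closes: descent 0, river 6
min |a| on river = 3

3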